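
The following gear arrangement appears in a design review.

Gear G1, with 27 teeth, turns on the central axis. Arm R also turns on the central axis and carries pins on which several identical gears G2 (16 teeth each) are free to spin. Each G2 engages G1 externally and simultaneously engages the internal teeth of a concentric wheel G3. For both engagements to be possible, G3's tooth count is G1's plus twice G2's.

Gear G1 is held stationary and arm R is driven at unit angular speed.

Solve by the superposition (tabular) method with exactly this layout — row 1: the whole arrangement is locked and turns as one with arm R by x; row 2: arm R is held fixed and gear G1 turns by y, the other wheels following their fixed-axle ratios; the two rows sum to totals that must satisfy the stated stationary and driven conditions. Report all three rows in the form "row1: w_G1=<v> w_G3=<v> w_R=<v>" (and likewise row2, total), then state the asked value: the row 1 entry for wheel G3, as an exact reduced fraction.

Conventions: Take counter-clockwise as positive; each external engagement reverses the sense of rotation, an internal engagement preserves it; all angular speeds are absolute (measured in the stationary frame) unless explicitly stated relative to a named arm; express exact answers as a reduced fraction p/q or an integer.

row1: w_G1=1 w_G3=1 w_R=1
row2: w_G1=-1 w_G3=27/59 w_R=0
total: w_G1=0 w_G3=86/59 w_R=1
asked value: 1

recognized (axles ride arm R): planetary set, 27/16/59 teeth
row 1: whole set turns with the arm by x
row 2 — arm fixed, fixed-axis ratios: sun y, ring −(27/59)·y, arm 0
boundary: total ω_sun = x + y = 0 and total ω_arm = x = 1  ⇒  y = -1, x = 1
row 2 ring = −(27/59)·(-1) = 27/59
totals (row 1 + row 2): sun 1 + (-1) = 0, ring 1 + 27/59 = 86/59, arm 1 + 0 = 1
asked cell (row1, ring) = 1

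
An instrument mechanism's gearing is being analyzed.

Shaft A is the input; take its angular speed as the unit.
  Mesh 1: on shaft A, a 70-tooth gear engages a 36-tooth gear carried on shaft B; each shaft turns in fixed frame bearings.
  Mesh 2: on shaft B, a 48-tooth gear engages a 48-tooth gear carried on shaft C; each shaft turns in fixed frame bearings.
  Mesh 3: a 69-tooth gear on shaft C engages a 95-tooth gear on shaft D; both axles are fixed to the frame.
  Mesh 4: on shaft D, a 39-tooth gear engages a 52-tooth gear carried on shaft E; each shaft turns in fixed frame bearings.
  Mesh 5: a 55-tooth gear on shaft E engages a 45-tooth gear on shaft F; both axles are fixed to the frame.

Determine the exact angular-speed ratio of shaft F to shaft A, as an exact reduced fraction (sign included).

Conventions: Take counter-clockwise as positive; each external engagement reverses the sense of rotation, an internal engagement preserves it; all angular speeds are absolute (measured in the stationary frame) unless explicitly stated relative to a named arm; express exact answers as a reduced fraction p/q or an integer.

class = fixed-axis compound train [5 meshes; 5 ratios multiply, 5 sense flips]
mesh 1 [70T→36T]: running ratio 35/18, sense −
mesh 2 [48T→48T]: running ratio 35/18, sense +
mesh 3 [69T→95T]: running ratio 161/114, sense −
mesh 4 [39T→52T]: running ratio 161/152, sense +
mesh 5 [55T→45T]: running ratio 1771/1368, sense −
ω_out/ω_in = -1771/1368

-1771/1368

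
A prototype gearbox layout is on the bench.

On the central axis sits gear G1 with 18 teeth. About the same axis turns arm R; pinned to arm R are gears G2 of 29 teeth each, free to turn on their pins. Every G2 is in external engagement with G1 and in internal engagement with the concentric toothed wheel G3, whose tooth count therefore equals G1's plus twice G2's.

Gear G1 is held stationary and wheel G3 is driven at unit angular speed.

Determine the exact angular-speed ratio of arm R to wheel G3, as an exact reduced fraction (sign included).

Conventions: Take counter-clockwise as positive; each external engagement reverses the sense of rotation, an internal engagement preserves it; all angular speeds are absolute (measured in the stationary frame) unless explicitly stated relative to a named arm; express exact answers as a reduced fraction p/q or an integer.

class = planetary set [G3 = 18+2·29 = 76; Willis about the carrier]
ring teeth: 18 + 2·29 = 76
18(ω_sun−ω_arm) = −76(ω_ring−ω_arm),  ω_sun = 0, ω_ring = 1
18(0−ω_arm) = −76(1−ω_arm)  ⇒  94·ω_arm = 76  ⇒  ω_arm = 38/47
ω_out/ω_in = 38/47

38/47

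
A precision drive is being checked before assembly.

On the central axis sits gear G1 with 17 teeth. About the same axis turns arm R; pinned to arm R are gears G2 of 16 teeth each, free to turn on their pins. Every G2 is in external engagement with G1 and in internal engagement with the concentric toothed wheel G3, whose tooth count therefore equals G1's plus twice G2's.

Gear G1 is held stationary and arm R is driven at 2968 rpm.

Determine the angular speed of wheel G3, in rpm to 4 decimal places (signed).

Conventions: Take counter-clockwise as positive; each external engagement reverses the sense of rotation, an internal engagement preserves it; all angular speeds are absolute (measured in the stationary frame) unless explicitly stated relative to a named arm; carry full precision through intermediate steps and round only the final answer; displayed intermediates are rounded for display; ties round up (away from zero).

class = planetary set [G3 = 17+2·16 = 49; Willis about the carrier]
normalise by the input: solve with ω_arm = 1, then scale by 2968 rpm
ring teeth: 17 + 2·16 = 49
17(ω_sun−ω_arm) = −49(ω_ring−ω_arm),  ω_sun = 0, ω_arm = 1
ω_ring = 1 − (17/49)(0−1) = 66/49
scale: ω_ring = 66/49 × 2968 rpm = +3997.7143 rpm

+3997.7143 rpm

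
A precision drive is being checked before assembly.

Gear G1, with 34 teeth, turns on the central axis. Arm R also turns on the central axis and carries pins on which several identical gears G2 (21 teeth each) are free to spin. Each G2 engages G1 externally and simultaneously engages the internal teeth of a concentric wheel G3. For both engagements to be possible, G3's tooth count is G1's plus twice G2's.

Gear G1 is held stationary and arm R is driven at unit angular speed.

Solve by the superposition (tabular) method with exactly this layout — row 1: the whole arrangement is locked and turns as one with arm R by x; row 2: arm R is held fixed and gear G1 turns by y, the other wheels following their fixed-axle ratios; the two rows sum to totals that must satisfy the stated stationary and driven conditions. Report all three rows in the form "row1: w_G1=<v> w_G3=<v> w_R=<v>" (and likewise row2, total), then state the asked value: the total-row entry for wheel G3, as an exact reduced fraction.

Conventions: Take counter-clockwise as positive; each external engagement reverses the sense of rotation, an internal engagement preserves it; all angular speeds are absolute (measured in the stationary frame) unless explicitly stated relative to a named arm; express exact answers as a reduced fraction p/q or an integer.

row1: w_G1=1 w_G3=1 w_R=1
row2: w_G1=-1 w_G3=17/38 w_R=0
total: w_G1=0 w_G3=55/38 w_R=1
asked value: 55/38

recognized (axles ride arm R): planetary set, 34/21/76 teeth
superposition row 1 [locked train]: every member turns x
row 2: sun turns y, ring = −(34/76)·y, arm 0
boundary: total ω_sun = x + y = 0 and total ω_arm = x = 1  ⇒  y = -1, x = 1
row 2 ring = −(34/76)·(-1) = 17/38
totals (row 1 + row 2): sun 1 + (-1) = 0, ring 1 + 17/38 = 55/38, arm 1 + 0 = 1
asked cell (total, ring) = 55/38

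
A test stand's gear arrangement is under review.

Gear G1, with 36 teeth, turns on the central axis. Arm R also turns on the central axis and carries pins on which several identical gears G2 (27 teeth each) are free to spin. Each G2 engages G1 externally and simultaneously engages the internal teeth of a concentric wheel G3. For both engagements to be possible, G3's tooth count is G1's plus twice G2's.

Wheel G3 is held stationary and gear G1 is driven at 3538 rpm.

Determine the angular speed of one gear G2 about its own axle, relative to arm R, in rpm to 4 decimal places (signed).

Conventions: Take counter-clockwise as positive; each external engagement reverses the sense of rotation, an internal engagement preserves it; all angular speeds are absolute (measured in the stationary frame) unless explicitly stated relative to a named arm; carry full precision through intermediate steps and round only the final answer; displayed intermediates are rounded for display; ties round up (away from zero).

-3369.5238 rpm

recognized (axles ride arm R): planetary set, 36/27/90 teeth
normalise by the input: solve with ω_sun = 1, then scale by 3538 rpm
ring teeth: 36 + 2·27 = 90
36(ω_sun−ω_arm) = −90(ω_ring−ω_arm),  ω_ring = 0, ω_sun = 1
36(1−ω_arm) = −90(0−ω_arm)  ⇒  126·ω_arm = 36  ⇒  ω_arm = 2/7
sun–planet mesh: 36·(1−2/7) = −27·(ω_p−ω_arm)  ⇒  ω_p−ω_arm = -20/21
scale: ω_p−ω_arm = -20/21 × 3538 rpm = -3369.5238 rpm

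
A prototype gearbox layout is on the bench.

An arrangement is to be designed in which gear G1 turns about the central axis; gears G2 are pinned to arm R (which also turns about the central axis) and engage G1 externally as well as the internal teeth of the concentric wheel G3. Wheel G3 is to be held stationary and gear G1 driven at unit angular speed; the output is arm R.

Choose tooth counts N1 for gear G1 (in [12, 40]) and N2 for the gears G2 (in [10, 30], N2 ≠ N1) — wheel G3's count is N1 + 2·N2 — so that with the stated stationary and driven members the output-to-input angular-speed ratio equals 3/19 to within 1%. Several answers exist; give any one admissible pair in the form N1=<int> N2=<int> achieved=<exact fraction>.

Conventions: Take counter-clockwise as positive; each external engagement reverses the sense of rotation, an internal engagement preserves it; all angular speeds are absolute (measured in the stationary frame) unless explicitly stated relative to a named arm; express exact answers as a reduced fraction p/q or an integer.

class = planetary set [ratio 3/19 wanted; Willis about the carrier]
Willis with ω_ring = 0: ω_arm/ω_sun = N1/(N1+N3); set equal to 3/19  ⇒  N3/N1 = 1/(3/19) − 1 = 16/3
N3 = N1 + 2·N2  ⇒  N2/N1 = (N3/N1 − 1)/2 = (16/3 − 1)/2 = 13/6
smallest multiple with N1 ≥ 12 and N2 ≥ 10: k = 2  ⇒  N1 = 2·6 = 12, N2 = 2·13 = 26 (N1 ≤ 40, N2 ≤ 30, N2 ≠ N1 ✓), N3 = 12 + 2·26 = 64
check: N1/(N1+N3) with N1 = 12, N3 = 64 gives 3/19; |achieved − target| = 0 ≤ 3/1900 ✓

N1=12 N2=26 achieved=3/19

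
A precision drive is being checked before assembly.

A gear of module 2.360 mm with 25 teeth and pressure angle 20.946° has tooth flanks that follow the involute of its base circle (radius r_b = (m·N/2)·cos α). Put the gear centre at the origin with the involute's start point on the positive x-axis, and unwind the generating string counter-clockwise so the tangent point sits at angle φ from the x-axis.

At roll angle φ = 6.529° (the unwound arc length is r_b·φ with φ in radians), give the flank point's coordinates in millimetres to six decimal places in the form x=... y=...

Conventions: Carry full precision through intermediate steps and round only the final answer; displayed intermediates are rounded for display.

topology: single-mesh involute geometry — m = 2.360, N = 25
pitch radius r_p = m·N/2 = 2.360·25/2 = 29.500000
base radius r_b = r_p·cos α = 29.500000·cos 20.946° = 27.550574
roll angle φ = 6.529° = 0.11395255 rad
x = r_b·(cos φ + φ·sin φ) = 27.728868
y = r_b·(sin φ − φ·cos φ) = 0.013571

x=27.728868 y=0.013571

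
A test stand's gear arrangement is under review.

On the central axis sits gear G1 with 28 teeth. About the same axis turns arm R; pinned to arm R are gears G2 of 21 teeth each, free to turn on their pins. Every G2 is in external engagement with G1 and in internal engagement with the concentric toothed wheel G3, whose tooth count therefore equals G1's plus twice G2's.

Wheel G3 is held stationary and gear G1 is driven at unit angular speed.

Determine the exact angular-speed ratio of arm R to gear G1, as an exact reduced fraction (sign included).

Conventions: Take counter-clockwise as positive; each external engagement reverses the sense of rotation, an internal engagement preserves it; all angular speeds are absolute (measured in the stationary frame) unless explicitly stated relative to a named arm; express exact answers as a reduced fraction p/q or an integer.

topology: planetary set — G1 28T / G2 21T / G3 70T, arm = carrier (Willis)
ring teeth: 28 + 2·21 = 70
28(ω_sun−ω_arm) = −70(ω_ring−ω_arm),  ω_ring = 0, ω_sun = 1
28(1−ω_arm) = −70(0−ω_arm)  ⇒  98·ω_arm = 28  ⇒  ω_arm = 2/7
ω_out/ω_in = 2/7

2/7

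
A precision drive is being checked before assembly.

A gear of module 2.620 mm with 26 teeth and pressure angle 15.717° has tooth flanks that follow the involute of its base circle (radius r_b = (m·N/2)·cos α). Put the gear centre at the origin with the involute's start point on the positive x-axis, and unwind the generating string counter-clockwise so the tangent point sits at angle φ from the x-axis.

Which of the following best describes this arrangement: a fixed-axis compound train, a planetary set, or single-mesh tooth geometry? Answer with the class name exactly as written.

single-mesh tooth geometry

single-mesh involute tooth geometry (26T wheel at module 2.620)
classification: single-mesh tooth geometry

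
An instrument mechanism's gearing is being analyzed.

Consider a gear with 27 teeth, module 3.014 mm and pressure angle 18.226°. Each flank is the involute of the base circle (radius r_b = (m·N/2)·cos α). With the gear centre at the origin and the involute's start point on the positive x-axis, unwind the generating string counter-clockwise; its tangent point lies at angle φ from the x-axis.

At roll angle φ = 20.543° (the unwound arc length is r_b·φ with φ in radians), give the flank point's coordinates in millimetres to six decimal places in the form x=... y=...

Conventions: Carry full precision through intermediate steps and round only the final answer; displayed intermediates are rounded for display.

class = single-mesh tooth geometry [base-circle involute, m = 3.014, 27T]
pitch radius r_p = m·N/2 = 3.014·27/2 = 40.689000
base radius r_b = r_p·cos α = 40.689000·cos 18.226° = 38.647642
roll angle φ = 20.543° = 0.35854299 rad
x = r_b·(cos φ + φ·sin φ) = 41.052511
y = r_b·(sin φ − φ·cos φ) = 0.586182

x=41.052511 y=0.586182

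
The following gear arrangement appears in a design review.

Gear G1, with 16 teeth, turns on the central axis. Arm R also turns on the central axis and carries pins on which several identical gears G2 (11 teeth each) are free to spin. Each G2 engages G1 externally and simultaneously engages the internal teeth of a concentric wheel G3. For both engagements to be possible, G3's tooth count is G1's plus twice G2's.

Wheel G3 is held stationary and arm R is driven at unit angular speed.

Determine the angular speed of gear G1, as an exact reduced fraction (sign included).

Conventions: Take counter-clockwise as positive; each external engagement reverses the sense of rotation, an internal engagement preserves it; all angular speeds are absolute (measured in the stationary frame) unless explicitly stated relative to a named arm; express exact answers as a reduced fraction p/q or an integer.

27/8

planetary set (16T centre, 11T on arm, 38T internal) — Willis relation
ring teeth: 16 + 2·11 = 38
16(ω_sun−ω_arm) = −38(ω_ring−ω_arm),  ω_ring = 0, ω_arm = 1
ω_sun = 1 − (38/16)(0−1) = 27/8
exact speed ratio = 27/8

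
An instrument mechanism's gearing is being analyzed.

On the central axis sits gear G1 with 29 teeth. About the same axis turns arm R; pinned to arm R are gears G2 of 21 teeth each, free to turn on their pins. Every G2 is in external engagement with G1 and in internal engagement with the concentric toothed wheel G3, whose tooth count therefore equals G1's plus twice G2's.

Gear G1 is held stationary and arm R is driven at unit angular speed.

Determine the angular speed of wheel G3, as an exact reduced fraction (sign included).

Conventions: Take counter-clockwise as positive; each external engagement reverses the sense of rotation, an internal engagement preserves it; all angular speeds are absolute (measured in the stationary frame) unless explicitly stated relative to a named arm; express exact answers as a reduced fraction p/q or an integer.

100/71

recognized (axles ride arm R): planetary set, 29/21/71 teeth
ring teeth: 29 + 2·21 = 71
29(ω_sun−ω_arm) = −71(ω_ring−ω_arm),  ω_sun = 0, ω_arm = 1
ω_ring = 1 − (29/71)(0−1) = 100/71
exact speed ratio = 100/71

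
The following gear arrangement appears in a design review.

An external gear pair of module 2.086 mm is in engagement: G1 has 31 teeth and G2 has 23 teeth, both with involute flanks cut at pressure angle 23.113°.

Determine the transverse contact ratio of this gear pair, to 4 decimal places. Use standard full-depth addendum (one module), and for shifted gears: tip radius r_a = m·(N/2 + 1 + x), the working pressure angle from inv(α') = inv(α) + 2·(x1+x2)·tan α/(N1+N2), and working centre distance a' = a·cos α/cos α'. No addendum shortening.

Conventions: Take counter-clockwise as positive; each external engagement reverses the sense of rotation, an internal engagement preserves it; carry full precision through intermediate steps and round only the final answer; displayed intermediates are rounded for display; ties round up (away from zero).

1.5127

class = single-mesh tooth geometry [involute pair 31T × 23T, m = 2.086]
base radii: r_b1 = 29.737709, r_b2 = 22.063462
tip radii: r_a1 = 34.419000, r_a2 = 26.075000
no profile shift: α' = α, a' = a
action lengths: √(r_a1²−r_b1²) = 17.330211, √(r_a2²−r_b2²) = 13.896376
base pitch p_b = π·m·cos α = 6.027340
CR = (17.330211 + 13.896376 − 56.322000·sin 23.11300°)/6.027340 = 1.512711
contact ratio ≈ 1.5127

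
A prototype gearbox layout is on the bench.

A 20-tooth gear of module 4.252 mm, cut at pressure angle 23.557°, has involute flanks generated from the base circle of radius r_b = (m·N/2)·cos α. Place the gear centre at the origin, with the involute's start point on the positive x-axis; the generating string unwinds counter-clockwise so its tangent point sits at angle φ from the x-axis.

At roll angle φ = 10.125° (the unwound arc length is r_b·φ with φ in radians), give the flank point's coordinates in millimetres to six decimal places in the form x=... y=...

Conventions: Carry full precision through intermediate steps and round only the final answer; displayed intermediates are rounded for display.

class = single-mesh tooth geometry [base-circle involute, m = 4.252, 20T]
pitch radius r_p = m·N/2 = 4.252·20/2 = 42.520000
base radius r_b = r_p·cos α = 42.520000·cos 23.557° = 38.976508
roll angle φ = 10.125° = 0.17671459 rad
x = r_b·(cos φ + φ·sin φ) = 39.580345
y = r_b·(sin φ − φ·cos φ) = 0.071473

x=39.580345 y=0.071473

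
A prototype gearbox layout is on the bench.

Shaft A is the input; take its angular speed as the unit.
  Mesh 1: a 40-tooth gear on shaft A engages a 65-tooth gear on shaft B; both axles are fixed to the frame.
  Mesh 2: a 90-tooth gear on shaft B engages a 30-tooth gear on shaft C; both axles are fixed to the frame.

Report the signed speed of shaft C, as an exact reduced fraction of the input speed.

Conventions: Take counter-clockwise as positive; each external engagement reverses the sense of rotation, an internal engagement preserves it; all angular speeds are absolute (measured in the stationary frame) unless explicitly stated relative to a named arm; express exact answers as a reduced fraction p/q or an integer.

2-mesh fixed-axis compound train (all bearings frame-fixed)
mesh 1 [40T→65T]: |ω|/ω_in = 1×40/65 = 8/13, sense flips to −
mesh 2 [90T→30T]: |ω|/ω_in = (8/13)×90/30 = 24/13, sense flips to +
signed output speed (× input speed) = 24/13

24/13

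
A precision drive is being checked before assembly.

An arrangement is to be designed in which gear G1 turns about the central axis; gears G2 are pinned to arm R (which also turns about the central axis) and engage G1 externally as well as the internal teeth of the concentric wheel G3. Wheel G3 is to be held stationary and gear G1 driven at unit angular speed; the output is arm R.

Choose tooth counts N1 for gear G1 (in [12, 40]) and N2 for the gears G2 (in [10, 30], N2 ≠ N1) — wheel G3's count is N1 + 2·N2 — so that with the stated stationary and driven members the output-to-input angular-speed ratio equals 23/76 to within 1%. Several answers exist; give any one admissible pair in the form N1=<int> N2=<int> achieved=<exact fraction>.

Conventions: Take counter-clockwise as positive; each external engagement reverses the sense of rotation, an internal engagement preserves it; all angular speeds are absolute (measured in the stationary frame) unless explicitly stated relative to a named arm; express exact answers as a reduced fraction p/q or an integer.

design class (target 23/76): planetary set
Willis with ω_ring = 0: ω_arm/ω_sun = N1/(N1+N3); set equal to 23/76  ⇒  N3/N1 = 1/(23/76) − 1 = 53/23
N3 = N1 + 2·N2  ⇒  N2/N1 = (N3/N1 − 1)/2 = (53/23 − 1)/2 = 15/23
smallest multiple with N1 ≥ 12 and N2 ≥ 10: k = 1  ⇒  N1 = 1·23 = 23, N2 = 1·15 = 15 (N1 ≤ 40, N2 ≤ 30, N2 ≠ N1 ✓), N3 = 23 + 2·15 = 53
check: N1/(N1+N3) with N1 = 23, N3 = 53 gives 23/76; |achieved − target| = 0 ≤ 23/7600 ✓

N1=23 N2=15 achieved=23/76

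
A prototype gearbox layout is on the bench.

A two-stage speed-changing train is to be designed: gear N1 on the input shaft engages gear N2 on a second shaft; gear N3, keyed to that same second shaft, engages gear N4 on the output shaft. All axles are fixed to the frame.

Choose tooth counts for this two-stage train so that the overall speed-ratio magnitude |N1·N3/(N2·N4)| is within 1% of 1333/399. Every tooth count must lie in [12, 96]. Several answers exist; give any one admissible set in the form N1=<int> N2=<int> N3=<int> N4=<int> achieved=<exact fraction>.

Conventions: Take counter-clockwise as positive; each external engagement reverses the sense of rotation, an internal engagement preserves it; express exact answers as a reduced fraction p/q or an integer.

2-stage fixed-axis compound train for ratio 1333/399
target = 1333/399 in lowest terms: an exact hit needs N1·N3 = k·1333 and N2·N4 = k·399 for one integer k, every count in [12, 96]; additionally prefer no 1:1 stage (N1 ≠ N2, N3 ≠ N4)
k = 1: N1·N3 = 1333 = 31·43, N2·N4 = 399 = 19·21
achieved = 31·43/(19·21) = 1333/399; |achieved − target| = 0 ≤ 1333/39900 ✓

N1=31 N2=19 N3=43 N4=21 achieved=1333/399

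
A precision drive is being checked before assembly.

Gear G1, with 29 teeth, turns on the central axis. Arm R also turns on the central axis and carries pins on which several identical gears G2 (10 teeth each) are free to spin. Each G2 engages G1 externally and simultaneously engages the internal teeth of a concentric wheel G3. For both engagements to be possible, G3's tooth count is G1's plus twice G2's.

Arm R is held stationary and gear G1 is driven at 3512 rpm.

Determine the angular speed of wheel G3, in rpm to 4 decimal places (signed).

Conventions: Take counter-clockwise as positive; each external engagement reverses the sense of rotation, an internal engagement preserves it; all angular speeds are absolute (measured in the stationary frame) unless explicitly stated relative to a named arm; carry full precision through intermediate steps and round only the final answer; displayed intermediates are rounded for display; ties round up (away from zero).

-2078.5306 rpm

topology: planetary set — G1 29T / G2 10T / G3 49T, arm = carrier (Willis)
normalise by the input: solve with ω_sun = 1, then scale by 3512 rpm
ring teeth: 29 + 2·10 = 49
29(ω_sun−ω_arm) = −49(ω_ring−ω_arm),  ω_arm = 0, ω_sun = 1
ω_ring = 0 − (29/49)(1−0) = -29/49
scale: ω_ring = -29/49 × 3512 rpm = -2078.5306 rpm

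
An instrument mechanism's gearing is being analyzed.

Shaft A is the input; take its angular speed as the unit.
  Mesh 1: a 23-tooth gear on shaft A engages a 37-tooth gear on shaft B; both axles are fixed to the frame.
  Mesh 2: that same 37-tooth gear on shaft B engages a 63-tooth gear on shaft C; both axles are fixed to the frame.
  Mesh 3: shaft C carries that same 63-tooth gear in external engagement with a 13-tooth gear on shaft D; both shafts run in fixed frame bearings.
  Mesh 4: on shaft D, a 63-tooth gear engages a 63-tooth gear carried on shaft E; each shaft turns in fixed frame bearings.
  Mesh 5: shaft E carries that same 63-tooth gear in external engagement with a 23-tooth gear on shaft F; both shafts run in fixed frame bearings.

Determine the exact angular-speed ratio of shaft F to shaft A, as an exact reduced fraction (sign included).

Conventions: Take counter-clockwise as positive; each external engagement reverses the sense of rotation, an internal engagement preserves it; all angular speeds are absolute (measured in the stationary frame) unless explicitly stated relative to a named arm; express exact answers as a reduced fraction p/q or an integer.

class = fixed-axis compound train [5 meshes; 5 ratios multiply, 5 sense flips]
mesh 1 [23T→37T]: running ratio 23/37, sense −
mesh 2 [37T→63T]: running ratio 23/63, sense +
mesh 3 [63T→13T]: running ratio 23/13, sense −
mesh 4 [63T→63T]: running ratio 23/13, sense +
mesh 5 [63T→23T]: running ratio 63/13, sense −
ω_out/ω_in = -63/13

-63/13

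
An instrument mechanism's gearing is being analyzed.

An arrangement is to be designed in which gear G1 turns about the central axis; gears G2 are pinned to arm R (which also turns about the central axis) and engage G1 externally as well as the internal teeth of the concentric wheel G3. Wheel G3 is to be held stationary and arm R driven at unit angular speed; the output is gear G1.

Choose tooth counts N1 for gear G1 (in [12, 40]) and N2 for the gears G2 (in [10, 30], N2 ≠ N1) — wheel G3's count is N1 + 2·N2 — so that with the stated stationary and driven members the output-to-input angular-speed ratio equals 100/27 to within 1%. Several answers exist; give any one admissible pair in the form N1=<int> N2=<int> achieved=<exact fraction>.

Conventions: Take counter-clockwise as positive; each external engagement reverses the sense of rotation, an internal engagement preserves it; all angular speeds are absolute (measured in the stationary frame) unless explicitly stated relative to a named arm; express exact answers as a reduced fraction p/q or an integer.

design class (target 100/27): planetary set
Willis with ω_ring = 0: ω_sun/ω_arm = (N1+N3)/N1; set equal to 100/27  ⇒  N3/N1 = 100/27 − 1 = 73/27
N3 = N1 + 2·N2  ⇒  N2/N1 = (N3/N1 − 1)/2 = (73/27 − 1)/2 = 23/27
smallest multiple with N1 ≥ 12 and N2 ≥ 10: k = 1  ⇒  N1 = 1·27 = 27, N2 = 1·23 = 23 (N1 ≤ 40, N2 ≤ 30, N2 ≠ N1 ✓), N3 = 27 + 2·23 = 73
check: (N1+N3)/N1 with N1 = 27, N3 = 73 gives 100/27; |achieved − target| = 0 ≤ 1/27 ✓

N1=27 N2=23 achieved=100/27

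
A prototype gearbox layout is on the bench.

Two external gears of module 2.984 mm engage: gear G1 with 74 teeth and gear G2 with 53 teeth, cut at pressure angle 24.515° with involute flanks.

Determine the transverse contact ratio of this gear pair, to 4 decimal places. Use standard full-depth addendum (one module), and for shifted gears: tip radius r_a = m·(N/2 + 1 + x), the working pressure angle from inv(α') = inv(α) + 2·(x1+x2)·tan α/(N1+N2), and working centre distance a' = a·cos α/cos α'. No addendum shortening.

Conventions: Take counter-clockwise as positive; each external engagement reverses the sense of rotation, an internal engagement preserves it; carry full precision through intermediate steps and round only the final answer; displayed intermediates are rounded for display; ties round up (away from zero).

1.5756

recognized (one external pair, fixed centres): single-mesh tooth geometry, m = 2.984, N1 = 74, N2 = 53
base radii: r_b1 = 100.455014, r_b2 = 71.947510
tip radii: r_a1 = 113.392000, r_a2 = 82.060000
no profile shift: α' = α, a' = a
action lengths: √(r_a1²−r_b1²) = 52.597869, √(r_a2²−r_b2²) = 39.463900
base pitch p_b = π·m·cos α = 8.529425
CR = (52.597869 + 39.463900 − 189.484000·sin 24.51500°)/8.529425 = 1.575592
contact ratio ≈ 1.5756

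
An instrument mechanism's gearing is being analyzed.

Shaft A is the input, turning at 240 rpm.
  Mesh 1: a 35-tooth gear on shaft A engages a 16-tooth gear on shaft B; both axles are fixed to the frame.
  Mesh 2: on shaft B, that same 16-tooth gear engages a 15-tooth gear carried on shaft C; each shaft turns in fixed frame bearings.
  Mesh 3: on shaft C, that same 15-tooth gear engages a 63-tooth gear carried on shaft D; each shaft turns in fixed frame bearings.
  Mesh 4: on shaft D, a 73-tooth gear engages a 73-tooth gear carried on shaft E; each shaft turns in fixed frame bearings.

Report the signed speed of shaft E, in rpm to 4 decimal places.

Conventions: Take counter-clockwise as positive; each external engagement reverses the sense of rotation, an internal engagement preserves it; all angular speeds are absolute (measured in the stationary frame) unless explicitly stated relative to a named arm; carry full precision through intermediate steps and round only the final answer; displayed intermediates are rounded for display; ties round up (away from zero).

topology: fixed-axis compound train — 4 meshes, A→E
mesh 1 [35T→16T]: ω = 240.0000×35/16 = 525.0000 rpm, sense flips to −
mesh 2 [16T→15T]: ω = 525.0000×16/15 = 560.0000 rpm, sense flips to +
mesh 3 [15T→63T]: ω = 560.0000×15/63 = 133.3333 rpm, sense flips to −
mesh 4 [73T→73T]: ω = 133.3333×73/73 = 133.3333 rpm, sense flips to +
signed output speed = +133.3333 rpm

+133.3333 rpm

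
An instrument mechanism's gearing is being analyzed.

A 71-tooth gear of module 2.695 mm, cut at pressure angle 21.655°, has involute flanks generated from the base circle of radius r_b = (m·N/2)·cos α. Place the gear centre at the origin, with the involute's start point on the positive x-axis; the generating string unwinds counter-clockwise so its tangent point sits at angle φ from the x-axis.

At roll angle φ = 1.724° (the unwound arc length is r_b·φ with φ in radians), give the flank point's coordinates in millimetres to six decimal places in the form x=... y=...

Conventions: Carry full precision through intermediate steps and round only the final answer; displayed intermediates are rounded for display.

x=88.960436 y=0.000807

class = single-mesh tooth geometry [base-circle involute, m = 2.695, 71T]
pitch radius r_p = m·N/2 = 2.695·71/2 = 95.672500
base radius r_b = r_p·cos α = 95.672500·cos 21.655° = 88.920192
roll angle φ = 1.724° = 0.03008948 rad
x = r_b·(cos φ + φ·sin φ) = 88.960436
y = r_b·(sin φ − φ·cos φ) = 0.000807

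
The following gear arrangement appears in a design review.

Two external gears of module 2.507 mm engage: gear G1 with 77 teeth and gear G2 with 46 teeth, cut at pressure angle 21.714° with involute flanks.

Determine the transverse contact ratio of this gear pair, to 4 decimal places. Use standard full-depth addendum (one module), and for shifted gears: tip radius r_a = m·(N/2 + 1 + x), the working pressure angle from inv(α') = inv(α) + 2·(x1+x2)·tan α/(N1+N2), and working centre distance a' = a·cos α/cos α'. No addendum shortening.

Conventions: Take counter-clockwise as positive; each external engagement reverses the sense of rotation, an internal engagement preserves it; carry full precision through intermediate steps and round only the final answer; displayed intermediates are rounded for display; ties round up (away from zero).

topology: single-mesh involute geometry — m = 2.507, 77T/46T pair
base radii: r_b1 = 89.670688, r_b2 = 53.569502
tip radii: r_a1 = 99.026500, r_a2 = 60.168000
no profile shift: α' = α, a' = a
action lengths: √(r_a1²−r_b1²) = 42.016846, √(r_a2²−r_b2²) = 27.395194
base pitch p_b = π·m·cos α = 7.317111
CR = (42.016846 + 27.395194 − 154.180500·sin 21.71400°)/7.317111 = 1.690462
contact ratio ≈ 1.6905

1.6905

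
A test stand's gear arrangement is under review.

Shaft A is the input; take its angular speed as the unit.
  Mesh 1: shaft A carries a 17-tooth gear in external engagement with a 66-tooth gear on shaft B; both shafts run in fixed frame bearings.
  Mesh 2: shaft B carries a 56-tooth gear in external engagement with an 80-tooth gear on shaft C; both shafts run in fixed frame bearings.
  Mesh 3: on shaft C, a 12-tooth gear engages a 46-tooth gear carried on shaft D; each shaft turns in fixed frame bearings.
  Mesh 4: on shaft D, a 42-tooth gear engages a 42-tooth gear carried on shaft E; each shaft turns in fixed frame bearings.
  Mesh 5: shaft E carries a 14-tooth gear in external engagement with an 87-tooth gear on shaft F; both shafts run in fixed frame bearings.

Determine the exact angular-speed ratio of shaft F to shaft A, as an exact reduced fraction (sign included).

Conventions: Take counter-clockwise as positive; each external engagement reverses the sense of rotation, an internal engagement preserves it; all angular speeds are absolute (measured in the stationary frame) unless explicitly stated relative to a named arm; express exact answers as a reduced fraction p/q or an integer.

class = fixed-axis compound train [5 meshes; 5 ratios multiply, 5 sense flips]
mesh 1 [17T→66T]: running ratio 17/66, sense −
mesh 2 [56T→80T]: running ratio 119/660, sense +
mesh 3 [12T→46T]: running ratio 119/2530, sense −
mesh 4 [42T→42T]: running ratio 119/2530, sense +
mesh 5 [14T→87T]: running ratio 833/110055, sense −
ω_out/ω_in = -833/110055

-833/110055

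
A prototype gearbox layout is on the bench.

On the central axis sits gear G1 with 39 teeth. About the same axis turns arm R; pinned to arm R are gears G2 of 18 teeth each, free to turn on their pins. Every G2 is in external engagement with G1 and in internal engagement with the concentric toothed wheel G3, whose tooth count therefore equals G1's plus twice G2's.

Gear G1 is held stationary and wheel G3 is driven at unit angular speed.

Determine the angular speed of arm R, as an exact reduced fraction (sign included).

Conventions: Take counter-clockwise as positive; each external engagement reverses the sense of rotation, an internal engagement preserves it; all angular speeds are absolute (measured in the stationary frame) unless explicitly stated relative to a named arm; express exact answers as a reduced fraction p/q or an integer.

25/38

class = planetary set [G3 = 39+2·18 = 75; Willis about the carrier]
ring teeth: 39 + 2·18 = 75
39(ω_sun−ω_arm) = −75(ω_ring−ω_arm),  ω_sun = 0, ω_ring = 1
39(0−ω_arm) = −75(1−ω_arm)  ⇒  114·ω_arm = 75  ⇒  ω_arm = 25/38
exact speed ratio = 25/38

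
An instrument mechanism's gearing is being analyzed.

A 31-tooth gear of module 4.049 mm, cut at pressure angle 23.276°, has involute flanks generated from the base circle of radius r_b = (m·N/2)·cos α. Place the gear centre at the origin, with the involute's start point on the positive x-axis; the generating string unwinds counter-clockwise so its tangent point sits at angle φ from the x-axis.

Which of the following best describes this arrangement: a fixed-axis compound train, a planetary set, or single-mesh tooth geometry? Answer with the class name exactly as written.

single-mesh tooth geometry

topology: single-mesh involute geometry — m = 4.049, N = 31
classification: single-mesh tooth geometry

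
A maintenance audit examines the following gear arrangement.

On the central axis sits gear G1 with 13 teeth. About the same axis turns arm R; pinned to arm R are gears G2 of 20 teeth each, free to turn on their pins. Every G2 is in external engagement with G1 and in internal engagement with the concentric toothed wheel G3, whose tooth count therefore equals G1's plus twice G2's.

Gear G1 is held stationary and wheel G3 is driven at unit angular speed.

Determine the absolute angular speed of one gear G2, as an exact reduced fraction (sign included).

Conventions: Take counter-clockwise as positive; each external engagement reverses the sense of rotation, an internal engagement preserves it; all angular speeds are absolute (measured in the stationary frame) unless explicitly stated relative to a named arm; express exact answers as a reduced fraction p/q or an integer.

class = planetary set [G3 = 13+2·20 = 53; Willis about the carrier]
ring teeth: 13 + 2·20 = 53
13(ω_sun−ω_arm) = −53(ω_ring−ω_arm),  ω_sun = 0, ω_ring = 1
13(0−ω_arm) = −53(1−ω_arm)  ⇒  66·ω_arm = 53  ⇒  ω_arm = 53/66
sun–planet mesh: 13·(0−53/66) = −20·(ω_p−ω_arm)  ⇒  ω_p−ω_arm = 689/1320
ω_p = 53/66 + 689/1320 = 53/40
exact speed ratio = 53/40

53/40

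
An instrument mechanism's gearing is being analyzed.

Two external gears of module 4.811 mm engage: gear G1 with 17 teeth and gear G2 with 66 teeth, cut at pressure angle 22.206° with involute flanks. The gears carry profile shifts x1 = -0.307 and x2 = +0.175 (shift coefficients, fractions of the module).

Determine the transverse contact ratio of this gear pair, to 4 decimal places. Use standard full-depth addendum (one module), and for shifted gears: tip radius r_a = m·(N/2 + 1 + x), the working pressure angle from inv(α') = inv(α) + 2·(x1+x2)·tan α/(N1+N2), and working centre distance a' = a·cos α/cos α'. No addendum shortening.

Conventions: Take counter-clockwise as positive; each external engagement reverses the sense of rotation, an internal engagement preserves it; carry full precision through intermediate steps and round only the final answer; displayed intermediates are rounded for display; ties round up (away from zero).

class = single-mesh tooth geometry [involute pair 17T × 66T, m = 4.811]
base radii: r_b1 = 37.860471, r_b2 = 146.987709
tip radii: r_a1 = 44.227523, r_a2 = 164.415925
inv(α') = inv(22.206°) + 2·(-0.307+0.175)·tan α/(17+66) = 0.01934837  ⇒  α' = 21.74926°
a' = a·cos α / cos α' = 199.6565·cos 22.206°/cos 21.74926° = 199.015207
action lengths: √(r_a1²−r_b1²) = 22.861727, √(r_a2²−r_b2²) = 73.669599
base pitch p_b = π·m·cos α = 13.993197
CR = (22.861727 + 73.669599 − 199.015207·sin 21.74926°)/13.993197 = 1.628445
contact ratio ≈ 1.6284

1.6284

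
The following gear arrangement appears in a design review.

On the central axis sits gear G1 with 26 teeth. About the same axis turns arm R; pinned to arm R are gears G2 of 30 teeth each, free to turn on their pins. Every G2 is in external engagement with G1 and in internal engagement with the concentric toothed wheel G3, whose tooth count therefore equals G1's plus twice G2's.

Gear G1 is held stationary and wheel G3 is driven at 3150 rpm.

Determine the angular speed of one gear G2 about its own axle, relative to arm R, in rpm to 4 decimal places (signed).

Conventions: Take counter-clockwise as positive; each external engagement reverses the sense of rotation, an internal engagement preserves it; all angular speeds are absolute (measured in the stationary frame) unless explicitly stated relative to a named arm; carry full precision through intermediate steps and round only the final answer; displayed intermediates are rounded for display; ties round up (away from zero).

+2096.2500 rpm

topology: planetary set — G1 26T / G2 30T / G3 86T, arm = carrier (Willis)
normalise by the input: solve with ω_ring = 1, then scale by 3150 rpm
ring teeth: 26 + 2·30 = 86
26(ω_sun−ω_arm) = −86(ω_ring−ω_arm),  ω_sun = 0, ω_ring = 1
26(0−ω_arm) = −86(1−ω_arm)  ⇒  112·ω_arm = 86  ⇒  ω_arm = 43/56
sun–planet mesh: 26·(0−43/56) = −30·(ω_p−ω_arm)  ⇒  ω_p−ω_arm = 559/840
scale: ω_p−ω_arm = 559/840 × 3150 rpm = +2096.2500 rpm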